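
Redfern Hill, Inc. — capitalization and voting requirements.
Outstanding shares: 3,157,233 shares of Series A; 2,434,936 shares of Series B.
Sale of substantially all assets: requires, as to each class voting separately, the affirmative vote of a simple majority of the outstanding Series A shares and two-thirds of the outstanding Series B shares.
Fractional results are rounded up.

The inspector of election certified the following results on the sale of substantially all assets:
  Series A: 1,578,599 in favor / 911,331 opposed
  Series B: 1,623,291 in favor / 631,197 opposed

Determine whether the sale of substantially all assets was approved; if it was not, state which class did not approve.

Series A: a majority of 3157233 is 1578617; 1,578,617 required, 1,578,599 in favor — not approved.
Series B: 2/3 of 2434936 = 1623290.67, rounded up to 1623291; 1,623,291 required, 1,623,291 in favor — approved.

Not approved — the Series A shares did not give the required vote.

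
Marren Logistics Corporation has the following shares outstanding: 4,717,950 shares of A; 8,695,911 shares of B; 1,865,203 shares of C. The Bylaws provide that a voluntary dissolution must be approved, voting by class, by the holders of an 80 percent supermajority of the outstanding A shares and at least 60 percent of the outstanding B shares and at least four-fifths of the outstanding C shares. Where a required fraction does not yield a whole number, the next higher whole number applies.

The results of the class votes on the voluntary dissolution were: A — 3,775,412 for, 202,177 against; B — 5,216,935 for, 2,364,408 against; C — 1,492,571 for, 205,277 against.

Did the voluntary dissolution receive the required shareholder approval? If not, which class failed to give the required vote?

Not approved — the B shares did not give the required vote.

A: 4/5 of 4717950 = 3774360; 3,774,360 required, 3,775,412 in favor — approved.
B: 3/5 of 8695911 = 5217546.60, rounded up to 5217547; 5,217,547 required, 5,216,935 in favor — not approved.
C: 4/5 of 1865203 = 1492162.40, rounded up to 1492163; 1,492,163 required, 1,492,571 in favor — approved.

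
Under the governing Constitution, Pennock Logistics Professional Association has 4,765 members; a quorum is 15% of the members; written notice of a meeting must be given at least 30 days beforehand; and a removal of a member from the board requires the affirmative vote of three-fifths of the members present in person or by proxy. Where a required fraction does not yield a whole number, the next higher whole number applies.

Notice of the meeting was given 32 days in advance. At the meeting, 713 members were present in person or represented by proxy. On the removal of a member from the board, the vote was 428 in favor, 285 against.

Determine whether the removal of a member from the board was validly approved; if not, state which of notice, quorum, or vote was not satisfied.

Invalid — quorum requirement not satisfied.

Notice: 32 days given; 30 required. Satisfied.
Quorum: 15% of 4,765 = 714.75, rounded up to 715; 713 present. Not satisfied.
Vote: requires three-fifths of those present (713); 3/5 of 713 = 427.80, rounded up to 428, so 428 needed; 428 in favor. Satisfied.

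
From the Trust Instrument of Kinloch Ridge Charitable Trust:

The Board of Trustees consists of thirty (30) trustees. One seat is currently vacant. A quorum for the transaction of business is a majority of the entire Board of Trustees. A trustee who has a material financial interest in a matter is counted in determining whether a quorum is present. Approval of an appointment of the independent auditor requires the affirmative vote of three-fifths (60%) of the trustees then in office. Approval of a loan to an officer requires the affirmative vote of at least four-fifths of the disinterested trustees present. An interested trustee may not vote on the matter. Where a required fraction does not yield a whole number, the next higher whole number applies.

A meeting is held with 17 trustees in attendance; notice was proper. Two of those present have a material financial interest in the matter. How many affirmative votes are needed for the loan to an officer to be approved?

The loan to an officer requires four-fifths of the disinterested trustees present (17 − 2 = 15).
4/5 of 15 = 12.

12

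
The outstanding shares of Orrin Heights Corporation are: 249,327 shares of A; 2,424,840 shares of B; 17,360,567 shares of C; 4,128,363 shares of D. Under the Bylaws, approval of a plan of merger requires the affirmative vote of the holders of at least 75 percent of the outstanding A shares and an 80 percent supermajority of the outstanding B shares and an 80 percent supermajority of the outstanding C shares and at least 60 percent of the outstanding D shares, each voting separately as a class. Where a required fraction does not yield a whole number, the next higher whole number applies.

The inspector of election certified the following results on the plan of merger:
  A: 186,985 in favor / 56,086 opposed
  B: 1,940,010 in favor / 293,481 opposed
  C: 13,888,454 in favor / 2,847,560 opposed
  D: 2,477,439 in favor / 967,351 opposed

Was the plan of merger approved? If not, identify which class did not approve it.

Not approved — the A shares did not give the required vote.

A: 3/4 of 249327 = 186995.25, rounded up to 186996; 186,996 required, 186,985 in favor — not approved.
B: 4/5 of 2424840 = 1939872; 1,939,872 required, 1,940,010 in favor — approved.
C: 4/5 of 17360567 = 13888453.60, rounded up to 13888454; 13,888,454 required, 13,888,454 in favor — approved.
D: 3/5 of 4128363 = 2477017.80, rounded up to 2477018; 2,477,018 required, 2,477,439 in favor — approved.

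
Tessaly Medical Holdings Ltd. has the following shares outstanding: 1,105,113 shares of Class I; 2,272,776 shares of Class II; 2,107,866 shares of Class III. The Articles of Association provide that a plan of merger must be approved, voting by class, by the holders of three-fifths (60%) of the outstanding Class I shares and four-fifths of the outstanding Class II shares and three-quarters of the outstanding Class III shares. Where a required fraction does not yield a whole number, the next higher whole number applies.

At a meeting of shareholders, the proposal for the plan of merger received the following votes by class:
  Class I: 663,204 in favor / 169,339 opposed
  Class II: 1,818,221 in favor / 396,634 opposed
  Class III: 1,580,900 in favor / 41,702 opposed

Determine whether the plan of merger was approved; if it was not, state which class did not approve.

Class I: 3/5 of 1105113 = 663067.80, rounded up to 663068; 663,068 required, 663,204 in favor — approved.
Class II: 4/5 of 2272776 = 1818220.80, rounded up to 1818221; 1,818,221 required, 1,818,221 in favor — approved.
Class III: 3/4 of 2107866 = 1580899.50, rounded up to 1580900; 1,580,900 required, 1,580,900 in favor — approved.

Approved — every class gave the required vote.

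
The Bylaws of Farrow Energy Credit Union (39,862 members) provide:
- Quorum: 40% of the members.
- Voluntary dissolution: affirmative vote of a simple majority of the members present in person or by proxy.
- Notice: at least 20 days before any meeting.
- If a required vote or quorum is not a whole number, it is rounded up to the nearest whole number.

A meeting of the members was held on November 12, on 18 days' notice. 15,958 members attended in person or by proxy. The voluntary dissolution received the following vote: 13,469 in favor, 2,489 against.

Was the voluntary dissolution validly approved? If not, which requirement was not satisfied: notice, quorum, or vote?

Notice: 18 days given; 20 required. Not satisfied.
Quorum: 40% of 39,862 = 15,944.80, rounded up to 15,945; 15,958 present. Satisfied.
Vote: requires a majority of those present (15,958); a majority of 15958 is 7980, so 7,980 needed; 13,469 in favor. Satisfied.

Invalid — notice requirement not satisfied.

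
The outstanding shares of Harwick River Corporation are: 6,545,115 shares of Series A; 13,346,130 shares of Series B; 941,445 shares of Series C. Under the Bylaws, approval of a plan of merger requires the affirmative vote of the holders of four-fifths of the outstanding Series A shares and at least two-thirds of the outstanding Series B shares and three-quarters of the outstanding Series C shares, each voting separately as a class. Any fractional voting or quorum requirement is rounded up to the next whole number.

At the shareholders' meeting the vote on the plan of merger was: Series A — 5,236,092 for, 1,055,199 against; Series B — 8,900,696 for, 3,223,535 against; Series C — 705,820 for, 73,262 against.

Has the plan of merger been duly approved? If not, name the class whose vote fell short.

Not approved — the Series C shares did not give the required vote.

Series A: 4/5 of 6545115 = 5236092; 5,236,092 required, 5,236,092 in favor — approved.
Series B: 2/3 of 13346130 = 8897420; 8,897,420 required, 8,900,696 in favor — approved.
Series C: 3/4 of 941445 = 706083.75, rounded up to 706084; 706,084 required, 705,820 in favor — not approved.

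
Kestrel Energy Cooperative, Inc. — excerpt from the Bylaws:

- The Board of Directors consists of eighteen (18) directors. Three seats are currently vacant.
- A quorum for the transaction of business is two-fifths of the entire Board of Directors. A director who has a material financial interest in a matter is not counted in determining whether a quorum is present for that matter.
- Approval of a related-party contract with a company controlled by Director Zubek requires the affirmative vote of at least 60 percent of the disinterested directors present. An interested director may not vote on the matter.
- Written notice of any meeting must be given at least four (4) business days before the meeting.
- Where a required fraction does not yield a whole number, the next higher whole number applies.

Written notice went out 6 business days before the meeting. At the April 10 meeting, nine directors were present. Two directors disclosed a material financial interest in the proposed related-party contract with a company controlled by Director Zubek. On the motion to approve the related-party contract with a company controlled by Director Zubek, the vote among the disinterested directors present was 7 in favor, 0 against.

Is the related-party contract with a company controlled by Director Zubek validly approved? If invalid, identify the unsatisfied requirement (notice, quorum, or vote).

Invalid — quorum requirement not satisfied.

Notice: 6 business days given; 4 required (6 ≥ 4). Satisfied.
Quorum: 9 present, but the 2 interested directors do not count, leaving 7. Quorum is 8. Not satisfied.
Vote: the related-party contract with a company controlled by Director Zubek requires three-fifths of the disinterested directors present (9 − 2 = 7). 3/5 of 7 = 4.20, rounded up to 5, so 5 affirmative votes are needed; 7 voted in favor. Satisfied. (Moot — without a quorum no business can be validly transacted.)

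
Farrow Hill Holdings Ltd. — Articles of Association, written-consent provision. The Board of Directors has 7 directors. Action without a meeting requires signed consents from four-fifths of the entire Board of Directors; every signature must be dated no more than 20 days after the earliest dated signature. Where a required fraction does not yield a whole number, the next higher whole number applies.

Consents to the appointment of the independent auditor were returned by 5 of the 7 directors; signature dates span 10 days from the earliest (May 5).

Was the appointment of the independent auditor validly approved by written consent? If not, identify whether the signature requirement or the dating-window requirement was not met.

Not effective — insufficient signatures.

Signatures required: four-fifths of 7 — 4/5 of 7 = 5.60, rounded up to 6, so 6 needed; 5 signed. Insufficient.
Dating window: the latest signature is 10 days after the earliest; the limit is 20 days. Within the window.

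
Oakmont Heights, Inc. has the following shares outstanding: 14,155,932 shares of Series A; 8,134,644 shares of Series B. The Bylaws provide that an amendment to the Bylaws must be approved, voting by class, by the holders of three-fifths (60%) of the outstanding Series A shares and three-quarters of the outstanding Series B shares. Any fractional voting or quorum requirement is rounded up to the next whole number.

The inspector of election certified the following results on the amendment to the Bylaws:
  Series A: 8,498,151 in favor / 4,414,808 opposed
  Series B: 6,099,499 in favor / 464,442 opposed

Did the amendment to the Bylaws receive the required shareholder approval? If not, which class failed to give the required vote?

Not approved — the Series B shares did not give the required vote.

Series A: 3/5 of 14155932 = 8493559.20, rounded up to 8493560; 8,493,560 required, 8,498,151 in favor — approved.
Series B: 3/4 of 8134644 = 6100983; 6,100,983 required, 6,099,499 in favor — not approved.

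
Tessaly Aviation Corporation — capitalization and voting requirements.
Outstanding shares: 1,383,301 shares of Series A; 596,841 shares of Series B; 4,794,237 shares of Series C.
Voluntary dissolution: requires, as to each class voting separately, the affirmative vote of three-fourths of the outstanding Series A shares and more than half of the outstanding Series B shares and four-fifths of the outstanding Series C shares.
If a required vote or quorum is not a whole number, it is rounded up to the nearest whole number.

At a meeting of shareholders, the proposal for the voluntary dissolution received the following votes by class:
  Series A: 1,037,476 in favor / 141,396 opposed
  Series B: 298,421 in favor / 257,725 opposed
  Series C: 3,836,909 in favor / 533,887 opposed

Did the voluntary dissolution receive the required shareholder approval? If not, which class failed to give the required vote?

Approved — every class gave the required vote.

Series A: 3/4 of 1383301 = 1037475.75, rounded up to 1037476; 1,037,476 required, 1,037,476 in favor — approved.
Series B: a majority of 596841 is 298421; 298,421 required, 298,421 in favor — approved.
Series C: 4/5 of 4794237 = 3835389.60, rounded up to 3835390; 3,835,390 required, 3,836,909 in favor — approved.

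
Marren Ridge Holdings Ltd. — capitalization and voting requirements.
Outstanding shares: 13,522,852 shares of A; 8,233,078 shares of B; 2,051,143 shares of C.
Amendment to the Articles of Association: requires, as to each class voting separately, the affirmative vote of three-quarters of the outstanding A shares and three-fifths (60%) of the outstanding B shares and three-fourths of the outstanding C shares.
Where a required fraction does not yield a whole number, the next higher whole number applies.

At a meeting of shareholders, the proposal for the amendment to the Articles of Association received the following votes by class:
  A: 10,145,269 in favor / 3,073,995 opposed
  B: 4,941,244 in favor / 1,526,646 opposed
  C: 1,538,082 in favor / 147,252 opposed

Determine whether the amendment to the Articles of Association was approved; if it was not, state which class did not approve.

A: 3/4 of 13522852 = 10142139; 10,142,139 required, 10,145,269 in favor — approved.
B: 3/5 of 8233078 = 4939846.80, rounded up to 4939847; 4,939,847 required, 4,941,244 in favor — approved.
C: 3/4 of 2051143 = 1538357.25, rounded up to 1538358; 1,538,358 required, 1,538,082 in favor — not approved.

Not approved — the C shares did not give the required vote.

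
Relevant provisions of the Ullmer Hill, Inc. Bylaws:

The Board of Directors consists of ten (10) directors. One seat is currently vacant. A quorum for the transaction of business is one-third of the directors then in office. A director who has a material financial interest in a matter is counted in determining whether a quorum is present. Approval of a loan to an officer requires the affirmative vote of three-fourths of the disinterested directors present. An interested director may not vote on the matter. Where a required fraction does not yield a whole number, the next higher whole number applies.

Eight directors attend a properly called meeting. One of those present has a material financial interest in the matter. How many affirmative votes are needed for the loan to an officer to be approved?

The loan to an officer requires three-fourths of the disinterested directors present (8 − 1 = 7).
3/4 of 7 = 5.25, rounded up to 6.

6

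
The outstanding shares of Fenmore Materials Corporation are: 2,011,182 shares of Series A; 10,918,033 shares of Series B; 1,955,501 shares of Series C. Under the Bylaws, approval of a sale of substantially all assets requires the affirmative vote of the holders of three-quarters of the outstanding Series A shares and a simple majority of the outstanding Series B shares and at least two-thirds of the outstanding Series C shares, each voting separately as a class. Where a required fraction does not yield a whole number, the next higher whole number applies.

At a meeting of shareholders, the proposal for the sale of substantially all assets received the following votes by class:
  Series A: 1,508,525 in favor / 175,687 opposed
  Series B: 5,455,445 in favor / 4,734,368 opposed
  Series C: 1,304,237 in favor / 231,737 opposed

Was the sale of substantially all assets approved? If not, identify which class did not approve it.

Not approved — the Series B shares did not give the required vote.

Series A: 3/4 of 2011182 = 1508386.50, rounded up to 1508387; 1,508,387 required, 1,508,525 in favor — approved.
Series B: a majority of 10918033 is 5459017; 5,459,017 required, 5,455,445 in favor — not approved.
Series C: 2/3 of 1955501 = 1303667.33, rounded up to 1303668; 1,303,668 required, 1,304,237 in favor — approved.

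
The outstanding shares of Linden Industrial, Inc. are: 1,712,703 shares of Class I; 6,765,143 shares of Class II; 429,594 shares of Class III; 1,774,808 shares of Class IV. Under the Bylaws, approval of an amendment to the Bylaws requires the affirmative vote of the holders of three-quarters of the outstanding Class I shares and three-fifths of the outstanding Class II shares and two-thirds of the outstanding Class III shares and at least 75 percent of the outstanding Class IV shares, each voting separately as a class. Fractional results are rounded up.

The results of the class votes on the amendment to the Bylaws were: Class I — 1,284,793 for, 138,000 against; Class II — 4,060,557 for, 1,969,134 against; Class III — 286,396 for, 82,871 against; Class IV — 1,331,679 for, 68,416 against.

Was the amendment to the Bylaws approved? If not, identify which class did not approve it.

Class I: 3/4 of 1712703 = 1284527.25, rounded up to 1284528; 1,284,528 required, 1,284,793 in favor — approved.
Class II: 3/5 of 6765143 = 4059085.80, rounded up to 4059086; 4,059,086 required, 4,060,557 in favor — approved.
Class III: 2/3 of 429594 = 286396; 286,396 required, 286,396 in favor — approved.
Class IV: 3/4 of 1774808 = 1331106; 1,331,106 required, 1,331,679 in favor — approved.

Approved — every class gave the required vote.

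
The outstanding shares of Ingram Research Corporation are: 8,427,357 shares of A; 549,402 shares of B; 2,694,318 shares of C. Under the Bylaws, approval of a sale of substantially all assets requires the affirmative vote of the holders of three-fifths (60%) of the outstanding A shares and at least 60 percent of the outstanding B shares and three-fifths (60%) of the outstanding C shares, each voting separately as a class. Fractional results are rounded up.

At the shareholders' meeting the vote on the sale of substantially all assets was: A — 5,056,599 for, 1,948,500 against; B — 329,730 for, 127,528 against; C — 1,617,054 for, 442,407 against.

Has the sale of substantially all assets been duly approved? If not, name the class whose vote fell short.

Approved — every class gave the required vote.

A: 3/5 of 8427357 = 5056414.20, rounded up to 5056415; 5,056,415 required, 5,056,599 in favor — approved.
B: 3/5 of 549402 = 329641.20, rounded up to 329642; 329,642 required, 329,730 in favor — approved.
C: 3/5 of 2694318 = 1616590.80, rounded up to 1616591; 1,616,591 required, 1,617,054 in favor — approved.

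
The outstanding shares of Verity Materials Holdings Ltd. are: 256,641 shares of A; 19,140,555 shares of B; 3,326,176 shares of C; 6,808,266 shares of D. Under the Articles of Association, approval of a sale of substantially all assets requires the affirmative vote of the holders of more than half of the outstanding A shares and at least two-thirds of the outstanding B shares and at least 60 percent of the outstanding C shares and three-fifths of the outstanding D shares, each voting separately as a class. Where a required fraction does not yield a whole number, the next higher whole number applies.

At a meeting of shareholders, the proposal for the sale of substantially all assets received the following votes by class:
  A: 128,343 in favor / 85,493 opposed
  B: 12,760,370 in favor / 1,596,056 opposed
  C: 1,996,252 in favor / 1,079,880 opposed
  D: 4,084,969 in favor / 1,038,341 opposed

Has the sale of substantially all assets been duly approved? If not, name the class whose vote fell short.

Approved — every class gave the required vote.

A: a majority of 256641 is 128321; 128,321 required, 128,343 in favor — approved.
B: 2/3 of 19140555 = 12760370; 12,760,370 required, 12,760,370 in favor — approved.
C: 3/5 of 3326176 = 1995705.60, rounded up to 1995706; 1,995,706 required, 1,996,252 in favor — approved.
D: 3/5 of 6808266 = 4084959.60, rounded up to 4084960; 4,084,960 required, 4,084,969 in favor — approved.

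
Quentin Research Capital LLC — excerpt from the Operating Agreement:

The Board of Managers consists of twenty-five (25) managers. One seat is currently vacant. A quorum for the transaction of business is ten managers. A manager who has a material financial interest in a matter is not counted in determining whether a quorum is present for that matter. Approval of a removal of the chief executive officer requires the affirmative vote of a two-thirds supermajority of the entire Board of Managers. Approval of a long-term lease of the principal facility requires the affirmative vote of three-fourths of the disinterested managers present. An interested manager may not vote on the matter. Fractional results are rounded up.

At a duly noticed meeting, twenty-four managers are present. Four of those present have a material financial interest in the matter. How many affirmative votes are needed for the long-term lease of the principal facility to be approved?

15

The long-term lease of the principal facility requires three-fourths of the disinterested managers present (24 − 4 = 20).
3/4 of 20 = 15.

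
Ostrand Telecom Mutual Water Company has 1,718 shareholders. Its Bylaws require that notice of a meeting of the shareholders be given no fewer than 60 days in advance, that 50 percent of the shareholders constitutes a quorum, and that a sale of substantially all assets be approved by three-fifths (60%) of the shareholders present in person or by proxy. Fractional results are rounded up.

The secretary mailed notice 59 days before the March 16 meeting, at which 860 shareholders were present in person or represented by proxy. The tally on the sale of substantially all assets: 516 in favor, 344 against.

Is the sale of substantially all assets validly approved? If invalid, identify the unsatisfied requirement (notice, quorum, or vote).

Invalid — notice requirement not satisfied.

Notice: 59 days given; 60 required. Not satisfied.
Quorum: 50% of 1,718 = 859; 860 present. Satisfied.
Vote: requires three-fifths of those present (860); 3/5 of 860 = 516, so 516 needed; 516 in favor. Satisfied.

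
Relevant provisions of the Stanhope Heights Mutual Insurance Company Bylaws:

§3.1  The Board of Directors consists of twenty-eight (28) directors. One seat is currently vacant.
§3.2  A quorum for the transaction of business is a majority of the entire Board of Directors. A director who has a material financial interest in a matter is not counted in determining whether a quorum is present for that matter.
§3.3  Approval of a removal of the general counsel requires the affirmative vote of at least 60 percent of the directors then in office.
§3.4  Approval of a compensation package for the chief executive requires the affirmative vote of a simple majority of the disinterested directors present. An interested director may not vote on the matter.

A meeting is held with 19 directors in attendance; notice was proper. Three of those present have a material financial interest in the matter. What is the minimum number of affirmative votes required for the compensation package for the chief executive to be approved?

The compensation package for the chief executive requires a majority of the disinterested directors present (19 − 3 = 16).
A majority of 16 is 9.

9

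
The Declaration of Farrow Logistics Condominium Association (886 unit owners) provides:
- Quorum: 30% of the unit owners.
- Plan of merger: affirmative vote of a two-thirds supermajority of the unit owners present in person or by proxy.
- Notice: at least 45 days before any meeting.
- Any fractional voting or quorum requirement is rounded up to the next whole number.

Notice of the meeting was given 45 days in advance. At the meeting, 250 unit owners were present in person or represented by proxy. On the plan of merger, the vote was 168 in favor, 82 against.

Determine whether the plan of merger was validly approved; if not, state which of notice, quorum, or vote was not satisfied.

Invalid — quorum requirement not satisfied.

Notice: 45 days given; 45 required. Satisfied.
Quorum: 30% of 886 = 265.80, rounded up to 266; 250 present. Not satisfied.
Vote: requires two-thirds of those present (250); 2/3 of 250 = 166.67, rounded up to 167, so 167 needed; 168 in favor. Satisfied.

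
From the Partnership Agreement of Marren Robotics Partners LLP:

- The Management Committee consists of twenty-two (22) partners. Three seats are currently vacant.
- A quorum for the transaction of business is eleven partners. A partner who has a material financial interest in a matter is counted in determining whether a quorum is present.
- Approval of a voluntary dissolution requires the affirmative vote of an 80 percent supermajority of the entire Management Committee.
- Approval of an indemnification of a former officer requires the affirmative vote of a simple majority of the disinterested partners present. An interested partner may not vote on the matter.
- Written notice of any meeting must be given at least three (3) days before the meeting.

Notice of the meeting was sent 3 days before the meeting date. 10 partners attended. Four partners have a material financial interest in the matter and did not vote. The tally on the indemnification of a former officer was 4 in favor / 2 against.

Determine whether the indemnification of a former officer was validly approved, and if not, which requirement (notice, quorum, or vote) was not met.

Notice: 3 days given; 3 required (3 ≥ 3). Satisfied.
Quorum: 10 present (interested partners count toward quorum); quorum is 11. Not satisfied.
Vote: the indemnification of a former officer requires a majority of the disinterested partners present (10 − 4 = 6). A majority of 6 is 4, so 4 affirmative votes are needed; 4 voted in favor. Satisfied. (Moot — without a quorum no business can be validly transacted.)

Invalid — quorum requirement not satisfied.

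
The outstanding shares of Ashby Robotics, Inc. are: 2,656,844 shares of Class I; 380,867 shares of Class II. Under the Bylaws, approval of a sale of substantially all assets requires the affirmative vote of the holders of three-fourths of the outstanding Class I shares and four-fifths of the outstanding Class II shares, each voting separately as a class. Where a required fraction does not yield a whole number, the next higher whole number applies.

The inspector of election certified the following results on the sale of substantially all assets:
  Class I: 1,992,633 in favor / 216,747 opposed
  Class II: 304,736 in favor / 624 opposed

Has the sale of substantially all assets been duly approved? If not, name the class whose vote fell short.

Approved — every class gave the required vote.

Class I: 3/4 of 2656844 = 1992633; 1,992,633 required, 1,992,633 in favor — approved.
Class II: 4/5 of 380867 = 304693.60, rounded up to 304694; 304,694 required, 304,736 in favor — approved.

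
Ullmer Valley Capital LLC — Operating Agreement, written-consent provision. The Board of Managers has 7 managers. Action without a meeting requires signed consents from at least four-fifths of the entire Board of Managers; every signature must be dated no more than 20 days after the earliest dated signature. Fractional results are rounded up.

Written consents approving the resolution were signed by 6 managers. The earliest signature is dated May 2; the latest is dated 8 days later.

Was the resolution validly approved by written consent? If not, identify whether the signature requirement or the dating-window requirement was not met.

Signatures required: at least four-fifths of 7 — 4/5 of 7 = 5.60, rounded up to 6, so 6 needed; 6 signed. Sufficient.
Dating window: the latest signature is 8 days after the earliest; the limit is 20 days. Within the window.

Effective — both the signature and dating-window requirements are satisfied.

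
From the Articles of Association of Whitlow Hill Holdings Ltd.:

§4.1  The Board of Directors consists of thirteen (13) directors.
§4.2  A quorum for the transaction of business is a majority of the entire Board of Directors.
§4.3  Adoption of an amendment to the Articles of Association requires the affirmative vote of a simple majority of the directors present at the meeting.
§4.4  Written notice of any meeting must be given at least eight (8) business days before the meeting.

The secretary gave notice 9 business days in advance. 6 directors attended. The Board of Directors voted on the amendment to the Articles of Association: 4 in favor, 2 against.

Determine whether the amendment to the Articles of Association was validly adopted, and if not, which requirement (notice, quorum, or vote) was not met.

Notice: 9 business days given; 8 required (9 ≥ 8). Satisfied.
Quorum: 6 present; quorum is 7. Not satisfied.
Vote: the amendment to the Articles of Association requires a majority of the directors present (6). A majority of 6 is 4, so 4 affirmative votes are needed; 4 voted in favor. Satisfied. (Moot — without a quorum no business can be validly transacted.)

Invalid — quorum requirement not satisfied.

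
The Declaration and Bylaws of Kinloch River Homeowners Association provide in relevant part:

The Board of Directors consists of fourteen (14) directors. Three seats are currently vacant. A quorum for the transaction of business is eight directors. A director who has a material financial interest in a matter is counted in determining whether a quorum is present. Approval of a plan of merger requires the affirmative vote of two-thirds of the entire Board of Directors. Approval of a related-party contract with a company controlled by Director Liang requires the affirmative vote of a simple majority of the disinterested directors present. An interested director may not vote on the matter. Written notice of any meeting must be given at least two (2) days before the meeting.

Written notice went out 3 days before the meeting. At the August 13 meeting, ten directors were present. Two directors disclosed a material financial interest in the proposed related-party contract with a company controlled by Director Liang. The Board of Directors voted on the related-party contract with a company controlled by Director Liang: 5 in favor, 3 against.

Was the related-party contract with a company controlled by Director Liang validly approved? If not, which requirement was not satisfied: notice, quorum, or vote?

Notice: 3 days given; 2 required (3 ≥ 2). Satisfied.
Quorum: 10 present (interested directors count toward quorum); quorum is 8. Satisfied.
Vote: the related-party contract with a company controlled by Director Liang requires a majority of the disinterested directors present (10 − 2 = 8). A majority of 8 is 5, so 5 affirmative votes are needed; 5 voted in favor. Satisfied.

Valid — all requirements satisfied.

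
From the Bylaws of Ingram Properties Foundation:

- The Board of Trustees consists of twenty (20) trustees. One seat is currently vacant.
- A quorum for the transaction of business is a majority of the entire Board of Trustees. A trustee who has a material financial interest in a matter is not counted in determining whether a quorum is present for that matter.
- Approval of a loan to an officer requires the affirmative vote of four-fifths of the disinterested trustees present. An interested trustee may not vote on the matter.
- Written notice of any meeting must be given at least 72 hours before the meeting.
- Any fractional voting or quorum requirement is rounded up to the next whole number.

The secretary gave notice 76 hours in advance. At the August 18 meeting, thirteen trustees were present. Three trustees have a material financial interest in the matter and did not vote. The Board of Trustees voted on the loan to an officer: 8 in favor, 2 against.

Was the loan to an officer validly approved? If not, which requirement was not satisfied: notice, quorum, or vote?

Notice: 76 hours given; 72 required (76 ≥ 72). Satisfied.
Quorum: 13 present, but the 3 interested trustees do not count, leaving 10. Quorum is 11. Not satisfied.
Vote: the loan to an officer requires four-fifths of the disinterested trustees present (13 − 3 = 10). 4/5 of 10 = 8, so 8 affirmative votes are needed; 8 voted in favor. Satisfied. (Moot — without a quorum no business can be validly transacted.)

Invalid — quorum requirement not satisfied.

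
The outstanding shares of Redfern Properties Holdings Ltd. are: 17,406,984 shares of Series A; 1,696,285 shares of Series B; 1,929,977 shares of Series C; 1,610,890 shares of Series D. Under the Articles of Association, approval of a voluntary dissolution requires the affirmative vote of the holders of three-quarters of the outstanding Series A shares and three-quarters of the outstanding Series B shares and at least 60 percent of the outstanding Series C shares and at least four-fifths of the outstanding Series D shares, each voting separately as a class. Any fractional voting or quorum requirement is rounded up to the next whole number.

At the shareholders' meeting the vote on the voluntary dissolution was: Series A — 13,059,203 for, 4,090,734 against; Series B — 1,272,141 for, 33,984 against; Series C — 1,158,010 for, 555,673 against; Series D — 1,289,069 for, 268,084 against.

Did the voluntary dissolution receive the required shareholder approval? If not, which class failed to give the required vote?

Series A: 3/4 of 17406984 = 13055238; 13,055,238 required, 13,059,203 in favor — approved.
Series B: 3/4 of 1696285 = 1272213.75, rounded up to 1272214; 1,272,214 required, 1,272,141 in favor — not approved.
Series C: 3/5 of 1929977 = 1157986.20, rounded up to 1157987; 1,157,987 required, 1,158,010 in favor — approved.
Series D: 4/5 of 1610890 = 1288712; 1,288,712 required, 1,289,069 in favor — approved.

Not approved — the Series B shares did not give the required vote.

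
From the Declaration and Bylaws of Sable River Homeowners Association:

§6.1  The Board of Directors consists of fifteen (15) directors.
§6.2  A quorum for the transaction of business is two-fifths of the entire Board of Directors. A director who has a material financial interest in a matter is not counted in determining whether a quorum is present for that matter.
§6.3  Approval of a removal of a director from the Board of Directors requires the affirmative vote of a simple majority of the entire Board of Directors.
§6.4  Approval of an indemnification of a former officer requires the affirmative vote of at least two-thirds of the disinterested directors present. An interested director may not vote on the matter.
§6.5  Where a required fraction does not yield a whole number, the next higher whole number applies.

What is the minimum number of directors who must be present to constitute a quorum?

2/5 of 15 = 6.

6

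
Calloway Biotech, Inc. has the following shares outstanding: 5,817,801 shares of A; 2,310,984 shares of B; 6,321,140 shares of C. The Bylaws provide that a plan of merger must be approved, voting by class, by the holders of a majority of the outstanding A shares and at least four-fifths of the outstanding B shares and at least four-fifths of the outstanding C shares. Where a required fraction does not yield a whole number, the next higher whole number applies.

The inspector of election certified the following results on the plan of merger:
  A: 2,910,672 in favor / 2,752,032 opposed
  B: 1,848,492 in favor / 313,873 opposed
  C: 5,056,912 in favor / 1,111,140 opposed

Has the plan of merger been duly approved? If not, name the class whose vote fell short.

Not approved — the B shares did not give the required vote.

A: a majority of 5817801 is 2908901; 2,908,901 required, 2,910,672 in favor — approved.
B: 4/5 of 2310984 = 1848787.20, rounded up to 1848788; 1,848,788 required, 1,848,492 in favor — not approved.
C: 4/5 of 6321140 = 5056912; 5,056,912 required, 5,056,912 in favor — approved.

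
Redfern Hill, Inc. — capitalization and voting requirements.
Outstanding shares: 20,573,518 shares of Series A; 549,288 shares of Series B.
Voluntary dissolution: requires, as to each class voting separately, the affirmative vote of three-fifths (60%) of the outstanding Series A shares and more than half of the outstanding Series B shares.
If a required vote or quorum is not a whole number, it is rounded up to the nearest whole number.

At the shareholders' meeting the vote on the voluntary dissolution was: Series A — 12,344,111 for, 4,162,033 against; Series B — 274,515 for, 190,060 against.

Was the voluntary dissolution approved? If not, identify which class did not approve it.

Series A: 3/5 of 20573518 = 12344110.80, rounded up to 12344111; 12,344,111 required, 12,344,111 in favor — approved.
Series B: a majority of 549288 is 274645; 274,645 required, 274,515 in favor — not approved.

Not approved — the Series B shares did not give the required vote.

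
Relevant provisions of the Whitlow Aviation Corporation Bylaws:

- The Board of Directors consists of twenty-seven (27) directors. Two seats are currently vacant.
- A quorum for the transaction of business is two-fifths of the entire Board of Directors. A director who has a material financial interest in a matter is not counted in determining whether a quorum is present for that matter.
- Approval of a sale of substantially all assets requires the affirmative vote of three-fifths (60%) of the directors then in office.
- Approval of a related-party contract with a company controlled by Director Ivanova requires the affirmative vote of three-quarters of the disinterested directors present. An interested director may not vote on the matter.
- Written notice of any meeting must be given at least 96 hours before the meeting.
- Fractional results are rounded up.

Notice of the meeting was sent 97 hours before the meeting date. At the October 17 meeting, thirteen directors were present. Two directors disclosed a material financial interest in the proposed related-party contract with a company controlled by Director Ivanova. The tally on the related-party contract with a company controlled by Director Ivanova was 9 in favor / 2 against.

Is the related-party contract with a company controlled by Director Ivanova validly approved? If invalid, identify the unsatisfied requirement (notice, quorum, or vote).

Valid — all requirements satisfied.

Notice: 97 hours given; 96 required (97 ≥ 96). Satisfied.
Quorum: 13 present, but the 2 interested directors do not count, leaving 11. Quorum is 11. Satisfied.
Vote: the related-party contract with a company controlled by Director Ivanova requires three-fourths of the disinterested directors present (13 − 2 = 11). 3/4 of 11 = 8.25, rounded up to 9, so 9 affirmative votes are needed; 9 voted in favor. Satisfied.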